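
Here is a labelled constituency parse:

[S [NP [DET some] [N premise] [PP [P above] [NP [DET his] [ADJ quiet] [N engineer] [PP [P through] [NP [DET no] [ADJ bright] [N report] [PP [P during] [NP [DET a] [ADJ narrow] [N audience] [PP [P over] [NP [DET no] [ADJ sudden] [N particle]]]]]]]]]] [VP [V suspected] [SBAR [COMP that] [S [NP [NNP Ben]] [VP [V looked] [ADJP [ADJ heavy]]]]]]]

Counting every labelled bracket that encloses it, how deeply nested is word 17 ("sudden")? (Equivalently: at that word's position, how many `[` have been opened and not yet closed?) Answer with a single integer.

Counting open brackets not yet closed at "sudden": [S [NP [PP [NP [PP [NP [PP [NP [PP [NP [ADJ = 11.

11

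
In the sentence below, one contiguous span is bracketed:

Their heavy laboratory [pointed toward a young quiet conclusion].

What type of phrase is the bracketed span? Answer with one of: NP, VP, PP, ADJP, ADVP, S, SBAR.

VP

The span is built around the verb "pointed" — a verb phrase (VP).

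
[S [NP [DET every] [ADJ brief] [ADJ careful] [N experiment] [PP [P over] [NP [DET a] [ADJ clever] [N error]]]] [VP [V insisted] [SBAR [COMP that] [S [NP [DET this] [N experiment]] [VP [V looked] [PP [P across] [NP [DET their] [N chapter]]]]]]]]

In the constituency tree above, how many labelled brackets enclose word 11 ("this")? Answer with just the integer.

The word sits inside DET, which is inside NP, inside S, inside SBAR, inside VP, inside S — 6 brackets in all.

6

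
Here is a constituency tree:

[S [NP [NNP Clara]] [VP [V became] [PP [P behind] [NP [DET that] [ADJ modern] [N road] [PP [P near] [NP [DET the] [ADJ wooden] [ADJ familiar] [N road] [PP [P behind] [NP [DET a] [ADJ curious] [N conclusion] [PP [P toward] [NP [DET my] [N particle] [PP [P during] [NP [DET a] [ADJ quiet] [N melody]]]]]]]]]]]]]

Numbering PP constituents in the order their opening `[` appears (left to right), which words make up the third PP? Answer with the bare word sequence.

Opening `[PP` markers occur at word positions 3, 7, 12, 16, 19; the third of these opens the constituent [PP behind a curious conclusion toward my particle during a quiet melody].

behind a curious conclusion toward my particle during a quiet melody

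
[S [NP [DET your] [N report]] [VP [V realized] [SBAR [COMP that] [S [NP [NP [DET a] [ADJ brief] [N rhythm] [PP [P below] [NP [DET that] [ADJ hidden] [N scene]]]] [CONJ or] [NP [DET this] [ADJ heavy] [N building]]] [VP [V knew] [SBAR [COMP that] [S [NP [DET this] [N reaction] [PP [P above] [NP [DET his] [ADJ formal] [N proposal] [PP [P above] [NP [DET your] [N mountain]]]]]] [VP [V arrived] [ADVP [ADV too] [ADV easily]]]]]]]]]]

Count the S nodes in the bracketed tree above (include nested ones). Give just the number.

3

The S constituents are: [S your report realized that a brief rhythm below that hidden scene or this heavy building knew that this reaction above his formal proposal above your mountain arrived too easily]; [S a brief rhythm below that hidden scene or this heavy building knew that this reaction above his formal proposal above your mountain arrived too easily]; [S this reaction above his formal proposal above your mountain arrived too easily]. Total: 3.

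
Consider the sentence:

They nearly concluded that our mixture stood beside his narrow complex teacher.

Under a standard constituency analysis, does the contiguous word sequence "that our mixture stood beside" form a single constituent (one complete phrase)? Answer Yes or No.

"that" belongs to the complementizer "that" while "beside" belongs to the clause "our mixture stood beside his narrow complex teacher"; a span that runs across that boundary is not a single phrase.

No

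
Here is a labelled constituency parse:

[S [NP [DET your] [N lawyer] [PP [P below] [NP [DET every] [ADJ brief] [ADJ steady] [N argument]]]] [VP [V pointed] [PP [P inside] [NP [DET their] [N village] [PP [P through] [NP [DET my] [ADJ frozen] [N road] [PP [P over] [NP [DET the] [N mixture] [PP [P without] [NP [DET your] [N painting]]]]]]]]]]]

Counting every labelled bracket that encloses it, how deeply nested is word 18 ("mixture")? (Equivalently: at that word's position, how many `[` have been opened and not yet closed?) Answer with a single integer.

9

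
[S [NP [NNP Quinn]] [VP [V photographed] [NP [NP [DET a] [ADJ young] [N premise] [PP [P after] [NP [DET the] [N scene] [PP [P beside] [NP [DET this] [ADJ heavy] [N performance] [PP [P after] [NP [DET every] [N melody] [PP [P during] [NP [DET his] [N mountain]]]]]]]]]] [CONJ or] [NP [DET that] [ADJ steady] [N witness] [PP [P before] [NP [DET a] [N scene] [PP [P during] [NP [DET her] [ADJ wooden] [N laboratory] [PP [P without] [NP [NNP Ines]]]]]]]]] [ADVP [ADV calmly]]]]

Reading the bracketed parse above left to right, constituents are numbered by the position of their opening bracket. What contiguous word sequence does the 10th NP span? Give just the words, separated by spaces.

her wooden laboratory without Ines

Opening `[NP` markers occur at word positions 1, 3, 3, 7, 10, 14, 17, 20, 24, 27, 31; the 10th of these opens the constituent [NP her wooden laboratory without Ines].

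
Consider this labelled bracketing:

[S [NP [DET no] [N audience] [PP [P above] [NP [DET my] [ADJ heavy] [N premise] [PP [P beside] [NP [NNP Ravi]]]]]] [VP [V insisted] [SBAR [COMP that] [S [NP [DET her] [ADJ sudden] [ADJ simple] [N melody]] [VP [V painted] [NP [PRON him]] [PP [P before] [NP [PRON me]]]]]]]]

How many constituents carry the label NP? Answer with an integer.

6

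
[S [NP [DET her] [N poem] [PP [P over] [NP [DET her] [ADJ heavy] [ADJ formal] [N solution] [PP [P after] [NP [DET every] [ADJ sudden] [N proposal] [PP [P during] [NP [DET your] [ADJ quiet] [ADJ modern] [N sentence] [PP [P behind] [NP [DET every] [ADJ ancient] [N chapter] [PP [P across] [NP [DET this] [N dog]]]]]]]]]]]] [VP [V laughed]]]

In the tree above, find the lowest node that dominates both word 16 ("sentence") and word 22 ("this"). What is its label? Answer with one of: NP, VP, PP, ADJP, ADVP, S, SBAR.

The smallest bracket enclosing both words is [NP your quiet modern sentence behind every ancient chapter across this dog], so the label is NP.

NP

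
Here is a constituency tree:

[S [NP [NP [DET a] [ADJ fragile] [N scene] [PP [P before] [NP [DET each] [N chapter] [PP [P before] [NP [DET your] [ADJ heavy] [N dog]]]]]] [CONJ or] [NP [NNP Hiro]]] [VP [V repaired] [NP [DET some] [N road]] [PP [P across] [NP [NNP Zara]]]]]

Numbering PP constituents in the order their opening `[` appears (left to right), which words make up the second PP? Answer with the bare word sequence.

before your heavy dog

The PP opening brackets appear, in order, over: "before each chapter before your heavy dog"; "before your heavy dog"; "across Zara". The second one spans "before your heavy dog".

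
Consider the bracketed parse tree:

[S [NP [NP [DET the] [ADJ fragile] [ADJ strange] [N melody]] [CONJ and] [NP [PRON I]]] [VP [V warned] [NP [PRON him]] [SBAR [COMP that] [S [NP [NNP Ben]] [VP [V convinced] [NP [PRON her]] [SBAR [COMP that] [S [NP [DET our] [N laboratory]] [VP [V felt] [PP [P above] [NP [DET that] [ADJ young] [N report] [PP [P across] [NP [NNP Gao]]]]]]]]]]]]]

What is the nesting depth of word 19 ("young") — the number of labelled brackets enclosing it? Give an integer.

11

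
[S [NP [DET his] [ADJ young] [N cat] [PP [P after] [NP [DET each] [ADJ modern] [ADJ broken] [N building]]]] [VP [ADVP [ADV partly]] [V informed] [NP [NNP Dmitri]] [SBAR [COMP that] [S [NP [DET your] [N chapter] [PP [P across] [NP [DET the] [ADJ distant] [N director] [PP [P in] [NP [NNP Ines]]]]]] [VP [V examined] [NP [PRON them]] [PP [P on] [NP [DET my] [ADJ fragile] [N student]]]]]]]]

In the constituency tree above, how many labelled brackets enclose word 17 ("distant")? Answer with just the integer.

8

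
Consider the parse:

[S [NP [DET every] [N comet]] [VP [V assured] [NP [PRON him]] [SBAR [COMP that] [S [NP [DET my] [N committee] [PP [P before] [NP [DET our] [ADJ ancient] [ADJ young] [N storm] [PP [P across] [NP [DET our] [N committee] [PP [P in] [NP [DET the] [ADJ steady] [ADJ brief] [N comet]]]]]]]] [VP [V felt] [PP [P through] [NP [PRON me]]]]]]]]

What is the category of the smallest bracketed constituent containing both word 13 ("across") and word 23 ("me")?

Word 13 lies under S → VP → SBAR → S → NP → PP → NP → PP → P; word 23 lies under S → VP → SBAR → S → VP → PP → NP → PRON. The lowest shared node is the S.

S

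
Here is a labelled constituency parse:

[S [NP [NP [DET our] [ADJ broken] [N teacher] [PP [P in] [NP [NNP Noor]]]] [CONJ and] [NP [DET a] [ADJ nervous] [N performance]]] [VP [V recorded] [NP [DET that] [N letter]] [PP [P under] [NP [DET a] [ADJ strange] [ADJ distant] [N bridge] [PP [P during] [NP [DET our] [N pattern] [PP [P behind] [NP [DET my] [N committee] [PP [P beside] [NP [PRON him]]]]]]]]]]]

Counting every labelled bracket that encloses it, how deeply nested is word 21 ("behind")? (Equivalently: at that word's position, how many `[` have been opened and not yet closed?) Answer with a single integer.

Counting open brackets not yet closed at "behind": [S [VP [PP [NP [PP [NP [PP [P = 8.

8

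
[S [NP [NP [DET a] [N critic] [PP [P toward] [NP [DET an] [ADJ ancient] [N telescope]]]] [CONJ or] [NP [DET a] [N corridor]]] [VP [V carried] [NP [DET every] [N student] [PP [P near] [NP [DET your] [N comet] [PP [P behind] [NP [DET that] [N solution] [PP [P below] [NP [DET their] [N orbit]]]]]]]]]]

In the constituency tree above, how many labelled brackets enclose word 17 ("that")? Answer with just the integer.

8

Counting open brackets not yet closed at "that": [S [VP [NP [PP [NP [PP [NP [DET = 8.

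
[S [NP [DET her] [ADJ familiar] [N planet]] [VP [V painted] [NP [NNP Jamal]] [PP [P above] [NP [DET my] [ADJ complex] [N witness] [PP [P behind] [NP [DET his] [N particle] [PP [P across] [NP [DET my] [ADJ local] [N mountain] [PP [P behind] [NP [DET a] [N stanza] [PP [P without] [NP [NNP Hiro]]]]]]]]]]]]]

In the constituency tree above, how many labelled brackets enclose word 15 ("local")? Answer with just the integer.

The word sits inside ADJ, which is inside NP, inside PP, inside NP, inside PP, inside NP, inside PP, inside VP, inside S — 9 brackets in all.

9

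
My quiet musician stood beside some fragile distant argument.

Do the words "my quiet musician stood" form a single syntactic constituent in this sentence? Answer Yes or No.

The sequence begins inside the noun phrase "my quiet musician" and ends inside the verb phrase "stood beside some fragile distant argument"; it crosses a phrase boundary, so no single node in the tree spans exactly those words.

No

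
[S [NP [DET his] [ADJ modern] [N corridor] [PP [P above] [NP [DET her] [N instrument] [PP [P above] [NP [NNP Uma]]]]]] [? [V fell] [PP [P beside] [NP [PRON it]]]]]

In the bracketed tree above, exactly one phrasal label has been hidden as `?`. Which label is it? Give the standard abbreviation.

Looking at what the `?` directly dominates — V 'fell', PP — this is a verb phrase (VP).

VP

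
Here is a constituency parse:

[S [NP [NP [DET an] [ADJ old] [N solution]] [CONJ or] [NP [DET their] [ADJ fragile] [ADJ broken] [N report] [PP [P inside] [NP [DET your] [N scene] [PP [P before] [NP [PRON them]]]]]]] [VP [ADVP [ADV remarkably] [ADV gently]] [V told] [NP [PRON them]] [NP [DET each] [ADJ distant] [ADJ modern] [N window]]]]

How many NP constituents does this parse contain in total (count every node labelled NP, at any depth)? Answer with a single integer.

7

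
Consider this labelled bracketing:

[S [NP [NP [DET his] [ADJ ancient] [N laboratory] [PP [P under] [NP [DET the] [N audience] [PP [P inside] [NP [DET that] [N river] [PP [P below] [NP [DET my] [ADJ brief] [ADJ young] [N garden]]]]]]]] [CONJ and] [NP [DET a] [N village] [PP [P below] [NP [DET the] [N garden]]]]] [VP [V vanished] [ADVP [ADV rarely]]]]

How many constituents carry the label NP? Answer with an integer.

Listing each NP by its span: [NP his ancient laboratory under the audience inside that river below my brief young garden and a village below the garden]; [NP his ancient laboratory under the audience inside that river below my brief young garden]; [NP the audience inside that river below my brief young garden]; [NP that river below my brief young garden]; [NP my brief young garden]; [NP a village below the garden] … — that makes 7.

7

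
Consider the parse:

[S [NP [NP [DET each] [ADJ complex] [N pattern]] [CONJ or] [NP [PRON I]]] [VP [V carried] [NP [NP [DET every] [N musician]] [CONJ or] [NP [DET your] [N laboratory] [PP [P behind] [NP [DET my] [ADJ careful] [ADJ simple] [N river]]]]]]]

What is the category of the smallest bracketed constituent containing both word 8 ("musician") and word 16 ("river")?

NP

The smallest bracket enclosing both words is [NP every musician or your laboratory behind my careful simple river], so the label is NP.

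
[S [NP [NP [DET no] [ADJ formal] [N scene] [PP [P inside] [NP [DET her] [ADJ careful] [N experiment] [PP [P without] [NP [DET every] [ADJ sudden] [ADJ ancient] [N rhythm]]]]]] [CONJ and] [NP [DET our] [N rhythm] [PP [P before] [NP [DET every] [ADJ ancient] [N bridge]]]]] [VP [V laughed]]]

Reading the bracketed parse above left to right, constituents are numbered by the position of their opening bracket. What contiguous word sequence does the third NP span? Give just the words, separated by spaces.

her careful experiment without every sudden ancient rhythm

The NP opening brackets appear, in order, over: "no formal scene inside her careful experiment without every sudden ancient rhythm and our rhythm before every ancient bridge"; "no formal scene inside her careful experiment without every sudden ancient rhythm"; "her careful experiment without every sudden ancient rhythm"; "every sudden ancient rhythm"; "our rhythm before every ancient bridge"; "every ancient bridge". The third one spans "her careful experiment without every sudden ancient rhythm".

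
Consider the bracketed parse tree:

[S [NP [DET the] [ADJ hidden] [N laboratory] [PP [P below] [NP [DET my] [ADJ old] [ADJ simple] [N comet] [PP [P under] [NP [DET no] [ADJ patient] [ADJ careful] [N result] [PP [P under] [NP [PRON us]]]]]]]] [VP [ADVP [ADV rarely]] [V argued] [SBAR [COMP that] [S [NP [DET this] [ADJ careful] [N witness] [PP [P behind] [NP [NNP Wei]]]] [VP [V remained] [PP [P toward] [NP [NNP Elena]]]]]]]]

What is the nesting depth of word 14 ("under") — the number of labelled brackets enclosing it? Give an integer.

8

Path from the root down to the word: S → NP → PP → NP → PP → NP → PP → P. That is 8 enclosing brackets.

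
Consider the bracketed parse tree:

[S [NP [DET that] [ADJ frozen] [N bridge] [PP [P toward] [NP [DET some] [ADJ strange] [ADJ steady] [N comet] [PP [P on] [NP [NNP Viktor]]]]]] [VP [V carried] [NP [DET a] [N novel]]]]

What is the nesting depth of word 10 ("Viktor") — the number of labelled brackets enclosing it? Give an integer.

Path from the root down to the word: S → NP → PP → NP → PP → NP → NNP. That is 7 enclosing brackets.

7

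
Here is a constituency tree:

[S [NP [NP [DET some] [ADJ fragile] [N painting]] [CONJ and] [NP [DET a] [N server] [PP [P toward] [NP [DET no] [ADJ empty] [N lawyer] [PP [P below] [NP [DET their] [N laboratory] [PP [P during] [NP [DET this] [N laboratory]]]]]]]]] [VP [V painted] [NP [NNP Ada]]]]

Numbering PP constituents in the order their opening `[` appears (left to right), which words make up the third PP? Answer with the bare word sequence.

Opening `[PP` markers occur at word positions 7, 11, 14; the third of these opens the constituent [PP during this laboratory].

during this laboratory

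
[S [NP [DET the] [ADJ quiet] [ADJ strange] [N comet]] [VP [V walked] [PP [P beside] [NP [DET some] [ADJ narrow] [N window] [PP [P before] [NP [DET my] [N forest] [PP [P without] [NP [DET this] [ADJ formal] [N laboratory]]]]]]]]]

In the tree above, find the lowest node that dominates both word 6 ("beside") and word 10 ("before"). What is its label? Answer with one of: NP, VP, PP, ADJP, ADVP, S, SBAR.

PP

The smallest bracket enclosing both words is [PP beside some narrow window before my forest without this formal laboratory], so the label is PP.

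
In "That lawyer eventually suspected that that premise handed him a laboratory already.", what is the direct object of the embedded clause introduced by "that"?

a laboratory

The verb of the embedded clause introduced by "that" is "handed"; its direct object is the NP "a laboratory".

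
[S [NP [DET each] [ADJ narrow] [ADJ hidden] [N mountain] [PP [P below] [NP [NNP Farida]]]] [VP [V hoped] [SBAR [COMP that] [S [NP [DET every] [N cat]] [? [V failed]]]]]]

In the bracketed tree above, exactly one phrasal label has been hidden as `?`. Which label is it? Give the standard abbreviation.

VP

A constituent whose immediate children are V 'failed' is a verb phrase: VP.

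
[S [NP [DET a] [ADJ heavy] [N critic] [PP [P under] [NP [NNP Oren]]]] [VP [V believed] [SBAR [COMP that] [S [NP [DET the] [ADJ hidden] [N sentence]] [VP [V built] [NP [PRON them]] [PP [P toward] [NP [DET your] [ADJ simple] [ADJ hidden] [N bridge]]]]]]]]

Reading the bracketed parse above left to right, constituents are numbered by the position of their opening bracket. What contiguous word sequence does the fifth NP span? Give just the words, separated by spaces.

your simple hidden bridge

The NP opening brackets appear, in order, over: "a heavy critic under Oren"; "Oren"; "the hidden sentence"; "them"; "your simple hidden bridge". The fifth one spans "your simple hidden bridge".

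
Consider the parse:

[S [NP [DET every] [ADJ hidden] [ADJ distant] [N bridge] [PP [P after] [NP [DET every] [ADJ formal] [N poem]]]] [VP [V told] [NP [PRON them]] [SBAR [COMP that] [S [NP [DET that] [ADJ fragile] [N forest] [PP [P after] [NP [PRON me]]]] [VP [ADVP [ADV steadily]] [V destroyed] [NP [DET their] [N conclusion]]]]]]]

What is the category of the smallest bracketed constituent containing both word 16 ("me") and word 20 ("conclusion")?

S

Both words fall inside [S that fragile forest after me steadily destroyed their conclusion] (words 12–20), and no smaller constituent contains them both. Label: S.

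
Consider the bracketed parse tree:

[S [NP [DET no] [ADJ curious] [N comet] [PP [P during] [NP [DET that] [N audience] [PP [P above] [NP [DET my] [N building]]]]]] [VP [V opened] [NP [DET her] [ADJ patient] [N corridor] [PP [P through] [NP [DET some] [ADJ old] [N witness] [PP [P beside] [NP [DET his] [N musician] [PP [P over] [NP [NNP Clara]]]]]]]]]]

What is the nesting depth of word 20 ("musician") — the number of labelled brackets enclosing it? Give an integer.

8

The word sits inside N, which is inside NP, inside PP, inside NP, inside PP, inside NP, inside VP, inside S — 8 brackets in all.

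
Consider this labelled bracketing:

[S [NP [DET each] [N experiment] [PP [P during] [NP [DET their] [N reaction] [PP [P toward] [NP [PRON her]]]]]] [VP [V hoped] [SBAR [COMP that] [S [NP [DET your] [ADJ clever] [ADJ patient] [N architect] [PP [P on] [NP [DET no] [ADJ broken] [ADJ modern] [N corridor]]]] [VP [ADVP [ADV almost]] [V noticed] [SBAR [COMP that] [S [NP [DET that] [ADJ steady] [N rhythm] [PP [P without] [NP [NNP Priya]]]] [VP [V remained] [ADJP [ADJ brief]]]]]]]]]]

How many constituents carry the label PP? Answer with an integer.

4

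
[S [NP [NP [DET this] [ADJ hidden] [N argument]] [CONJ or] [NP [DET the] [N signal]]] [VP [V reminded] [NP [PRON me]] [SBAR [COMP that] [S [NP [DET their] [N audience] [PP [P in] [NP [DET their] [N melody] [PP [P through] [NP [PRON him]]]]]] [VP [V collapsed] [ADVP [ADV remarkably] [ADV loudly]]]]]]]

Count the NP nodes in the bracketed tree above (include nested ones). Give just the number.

The NP constituents are: [NP this hidden argument or the signal]; [NP this hidden argument]; [NP the signal]; [NP me]; [NP their audience in their melody through him]; [NP their melody through him] …. Total: 7.

7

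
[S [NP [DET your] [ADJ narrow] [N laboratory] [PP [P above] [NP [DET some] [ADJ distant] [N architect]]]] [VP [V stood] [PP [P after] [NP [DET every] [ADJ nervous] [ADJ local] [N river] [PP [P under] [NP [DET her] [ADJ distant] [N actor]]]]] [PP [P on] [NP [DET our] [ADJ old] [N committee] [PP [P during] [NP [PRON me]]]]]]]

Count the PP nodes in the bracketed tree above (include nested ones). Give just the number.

5

Scanning left to right, an opening `[PP` appears at word positions 4, 9, 14, 18, 22 — 5 in total.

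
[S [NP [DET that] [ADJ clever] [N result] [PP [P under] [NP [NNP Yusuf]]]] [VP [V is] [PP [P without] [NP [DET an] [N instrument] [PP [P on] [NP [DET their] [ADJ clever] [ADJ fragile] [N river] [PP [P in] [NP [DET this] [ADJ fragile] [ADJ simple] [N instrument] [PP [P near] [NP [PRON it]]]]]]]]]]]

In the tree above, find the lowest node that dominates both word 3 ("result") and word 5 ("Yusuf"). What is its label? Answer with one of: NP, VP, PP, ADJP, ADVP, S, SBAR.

NP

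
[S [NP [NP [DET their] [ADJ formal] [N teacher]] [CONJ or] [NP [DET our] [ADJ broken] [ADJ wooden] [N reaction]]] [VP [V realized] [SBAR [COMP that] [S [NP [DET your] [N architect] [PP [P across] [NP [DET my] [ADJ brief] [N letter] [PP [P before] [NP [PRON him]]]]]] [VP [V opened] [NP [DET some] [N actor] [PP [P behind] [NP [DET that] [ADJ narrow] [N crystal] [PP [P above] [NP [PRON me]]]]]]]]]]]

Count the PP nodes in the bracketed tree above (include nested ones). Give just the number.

4

Scanning left to right, an opening `[PP` appears at word positions 13, 17, 22, 26 — 4 in total.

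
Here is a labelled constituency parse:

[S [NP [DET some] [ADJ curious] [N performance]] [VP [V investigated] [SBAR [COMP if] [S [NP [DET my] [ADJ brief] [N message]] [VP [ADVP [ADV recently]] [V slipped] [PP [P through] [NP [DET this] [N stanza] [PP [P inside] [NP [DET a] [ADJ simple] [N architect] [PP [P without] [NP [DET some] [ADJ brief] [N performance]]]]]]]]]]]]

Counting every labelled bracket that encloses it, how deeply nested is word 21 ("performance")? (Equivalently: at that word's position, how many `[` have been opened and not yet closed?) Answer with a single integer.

12

Path from the root down to the word: S → VP → SBAR → S → VP → PP → NP → PP → NP → PP → NP → N. That is 12 enclosing brackets.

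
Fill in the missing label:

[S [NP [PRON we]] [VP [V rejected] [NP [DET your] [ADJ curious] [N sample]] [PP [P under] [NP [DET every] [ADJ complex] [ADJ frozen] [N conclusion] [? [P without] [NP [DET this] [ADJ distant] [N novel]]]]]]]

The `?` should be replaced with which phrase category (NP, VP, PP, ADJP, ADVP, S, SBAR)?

PP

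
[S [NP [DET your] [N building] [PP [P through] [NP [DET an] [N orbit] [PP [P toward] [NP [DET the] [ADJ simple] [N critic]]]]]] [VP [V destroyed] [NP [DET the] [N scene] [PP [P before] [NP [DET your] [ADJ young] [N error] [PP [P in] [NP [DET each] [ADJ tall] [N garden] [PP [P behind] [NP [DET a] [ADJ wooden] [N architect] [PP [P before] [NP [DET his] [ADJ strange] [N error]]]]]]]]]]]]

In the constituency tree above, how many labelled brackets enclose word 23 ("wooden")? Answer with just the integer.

10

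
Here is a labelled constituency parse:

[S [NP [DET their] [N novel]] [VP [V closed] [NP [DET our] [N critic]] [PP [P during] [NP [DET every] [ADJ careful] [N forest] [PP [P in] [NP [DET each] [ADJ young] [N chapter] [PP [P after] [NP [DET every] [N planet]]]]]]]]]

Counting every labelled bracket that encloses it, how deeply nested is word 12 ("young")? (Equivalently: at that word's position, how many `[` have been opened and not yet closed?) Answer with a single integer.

The word sits inside ADJ, which is inside NP, inside PP, inside NP, inside PP, inside VP, inside S — 7 brackets in all.

7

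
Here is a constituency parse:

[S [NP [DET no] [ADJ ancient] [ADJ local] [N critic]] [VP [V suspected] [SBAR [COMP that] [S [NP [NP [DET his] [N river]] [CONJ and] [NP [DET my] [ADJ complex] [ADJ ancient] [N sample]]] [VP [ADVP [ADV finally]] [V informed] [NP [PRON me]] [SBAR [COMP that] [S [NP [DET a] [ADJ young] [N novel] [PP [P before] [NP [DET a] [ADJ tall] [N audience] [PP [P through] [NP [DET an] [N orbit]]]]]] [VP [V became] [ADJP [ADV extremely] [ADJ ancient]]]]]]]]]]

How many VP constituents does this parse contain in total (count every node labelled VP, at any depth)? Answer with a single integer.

3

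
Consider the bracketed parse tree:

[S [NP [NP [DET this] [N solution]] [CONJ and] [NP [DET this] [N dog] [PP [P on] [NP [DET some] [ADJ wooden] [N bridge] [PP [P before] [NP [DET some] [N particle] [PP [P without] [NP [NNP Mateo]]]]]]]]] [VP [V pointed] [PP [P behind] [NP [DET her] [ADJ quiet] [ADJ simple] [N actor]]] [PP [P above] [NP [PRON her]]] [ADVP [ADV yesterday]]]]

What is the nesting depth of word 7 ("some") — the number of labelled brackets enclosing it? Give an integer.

6

Path from the root down to the word: S → NP → NP → PP → NP → DET. That is 6 enclosing brackets.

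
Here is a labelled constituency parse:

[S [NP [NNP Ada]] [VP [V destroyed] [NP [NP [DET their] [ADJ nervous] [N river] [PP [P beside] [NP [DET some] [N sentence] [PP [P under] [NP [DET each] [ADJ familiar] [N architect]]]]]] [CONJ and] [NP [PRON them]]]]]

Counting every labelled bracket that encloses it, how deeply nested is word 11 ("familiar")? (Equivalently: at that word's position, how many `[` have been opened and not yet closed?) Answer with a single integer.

Path from the root down to the word: S → VP → NP → NP → PP → NP → PP → NP → ADJ. That is 9 enclosing brackets.

9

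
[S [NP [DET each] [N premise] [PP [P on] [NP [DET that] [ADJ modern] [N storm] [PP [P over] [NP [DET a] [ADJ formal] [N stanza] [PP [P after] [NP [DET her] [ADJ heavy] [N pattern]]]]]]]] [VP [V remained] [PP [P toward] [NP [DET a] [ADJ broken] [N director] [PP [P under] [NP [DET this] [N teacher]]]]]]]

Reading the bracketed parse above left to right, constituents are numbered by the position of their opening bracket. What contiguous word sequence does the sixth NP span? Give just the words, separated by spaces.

this teacher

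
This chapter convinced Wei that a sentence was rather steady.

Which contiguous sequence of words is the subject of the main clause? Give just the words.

this chapter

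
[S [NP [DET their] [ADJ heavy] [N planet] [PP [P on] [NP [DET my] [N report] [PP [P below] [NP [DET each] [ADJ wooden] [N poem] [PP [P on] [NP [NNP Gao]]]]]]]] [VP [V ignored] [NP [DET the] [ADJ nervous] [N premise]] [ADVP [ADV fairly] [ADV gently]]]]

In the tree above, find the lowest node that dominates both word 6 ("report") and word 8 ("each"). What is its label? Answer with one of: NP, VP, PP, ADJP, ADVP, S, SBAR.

NP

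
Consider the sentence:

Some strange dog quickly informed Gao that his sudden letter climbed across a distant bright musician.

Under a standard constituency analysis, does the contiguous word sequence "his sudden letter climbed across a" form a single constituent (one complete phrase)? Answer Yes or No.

"his" belongs to the noun phrase "his sudden letter" while "a" belongs to the verb phrase "climbed across a distant bright musician"; a span that runs across that boundary is not a single phrase.

No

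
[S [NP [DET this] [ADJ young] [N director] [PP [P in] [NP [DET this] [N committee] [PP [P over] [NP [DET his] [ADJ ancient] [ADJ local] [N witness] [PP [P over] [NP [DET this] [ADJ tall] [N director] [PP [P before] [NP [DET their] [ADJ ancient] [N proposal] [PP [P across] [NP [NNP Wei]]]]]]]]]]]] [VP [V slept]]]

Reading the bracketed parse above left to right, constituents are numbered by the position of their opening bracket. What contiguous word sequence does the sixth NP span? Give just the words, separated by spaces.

Wei

In left-to-right order the NP constituents are "this young director in this committee over his ancient local witness over this tall director before their ancient proposal across Wei"; "this committee over his ancient local witness over this tall director before their ancient proposal across Wei"; "his ancient local witness over this tall director before their ancient proposal across Wei"; "this tall director before their ancient proposal across Wei"; "their ancient proposal across Wei"; "Wei". Number 6 is "Wei".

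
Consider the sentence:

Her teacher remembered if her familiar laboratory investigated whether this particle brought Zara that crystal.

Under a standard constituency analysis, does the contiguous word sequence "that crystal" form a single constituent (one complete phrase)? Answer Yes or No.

Yes

These words form the whole noun phrase headed by "crystal", so yes — one constituent.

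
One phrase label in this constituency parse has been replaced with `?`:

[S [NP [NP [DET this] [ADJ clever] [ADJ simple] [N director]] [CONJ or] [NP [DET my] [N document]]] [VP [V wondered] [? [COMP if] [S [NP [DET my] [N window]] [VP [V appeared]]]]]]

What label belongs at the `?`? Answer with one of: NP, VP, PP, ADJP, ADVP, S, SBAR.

SBAR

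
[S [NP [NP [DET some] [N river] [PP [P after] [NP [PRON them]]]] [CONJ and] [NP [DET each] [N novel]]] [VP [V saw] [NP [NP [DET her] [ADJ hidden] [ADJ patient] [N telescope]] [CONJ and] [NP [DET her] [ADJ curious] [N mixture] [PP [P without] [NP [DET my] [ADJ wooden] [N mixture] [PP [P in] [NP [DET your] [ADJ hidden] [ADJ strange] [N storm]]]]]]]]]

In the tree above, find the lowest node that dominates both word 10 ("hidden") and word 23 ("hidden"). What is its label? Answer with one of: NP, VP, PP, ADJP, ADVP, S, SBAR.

NP

The smallest bracket enclosing both words is [NP her hidden patient telescope and her curious mixture without my wooden mixture in your hidden strange storm], so the label is NP.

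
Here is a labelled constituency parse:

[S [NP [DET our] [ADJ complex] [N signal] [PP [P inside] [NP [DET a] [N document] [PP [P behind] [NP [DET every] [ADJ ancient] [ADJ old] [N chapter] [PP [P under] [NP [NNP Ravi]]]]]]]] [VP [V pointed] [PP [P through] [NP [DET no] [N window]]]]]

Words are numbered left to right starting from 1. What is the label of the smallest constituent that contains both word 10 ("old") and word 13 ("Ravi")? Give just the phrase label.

The smallest bracket enclosing both words is [NP every ancient old chapter under Ravi], so the label is NP.

NP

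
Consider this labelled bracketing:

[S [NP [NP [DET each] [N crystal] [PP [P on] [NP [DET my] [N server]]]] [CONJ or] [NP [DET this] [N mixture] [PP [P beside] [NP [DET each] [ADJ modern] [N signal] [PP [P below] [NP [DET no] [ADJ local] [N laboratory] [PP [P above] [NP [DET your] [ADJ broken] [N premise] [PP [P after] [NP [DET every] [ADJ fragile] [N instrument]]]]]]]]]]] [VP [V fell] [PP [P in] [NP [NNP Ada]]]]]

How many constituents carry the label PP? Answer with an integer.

6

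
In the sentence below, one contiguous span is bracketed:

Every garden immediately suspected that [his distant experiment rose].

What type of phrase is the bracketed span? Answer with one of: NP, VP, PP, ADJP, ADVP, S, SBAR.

S

"rose" is the head of the bracketed span, so the span is a clause: S.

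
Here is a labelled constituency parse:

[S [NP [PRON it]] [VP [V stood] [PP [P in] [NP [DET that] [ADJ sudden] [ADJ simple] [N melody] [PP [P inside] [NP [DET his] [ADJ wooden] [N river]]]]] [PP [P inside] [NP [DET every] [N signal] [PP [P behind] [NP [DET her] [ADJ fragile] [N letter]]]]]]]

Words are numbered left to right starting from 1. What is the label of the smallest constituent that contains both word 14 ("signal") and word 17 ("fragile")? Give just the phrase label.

NP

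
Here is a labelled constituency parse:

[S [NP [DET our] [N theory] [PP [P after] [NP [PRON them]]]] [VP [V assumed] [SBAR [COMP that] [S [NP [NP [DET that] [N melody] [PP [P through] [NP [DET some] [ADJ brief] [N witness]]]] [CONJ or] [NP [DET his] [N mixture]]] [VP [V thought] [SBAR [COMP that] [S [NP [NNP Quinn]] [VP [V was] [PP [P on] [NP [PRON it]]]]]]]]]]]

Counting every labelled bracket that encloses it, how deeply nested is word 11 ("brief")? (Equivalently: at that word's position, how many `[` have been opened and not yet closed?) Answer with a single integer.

9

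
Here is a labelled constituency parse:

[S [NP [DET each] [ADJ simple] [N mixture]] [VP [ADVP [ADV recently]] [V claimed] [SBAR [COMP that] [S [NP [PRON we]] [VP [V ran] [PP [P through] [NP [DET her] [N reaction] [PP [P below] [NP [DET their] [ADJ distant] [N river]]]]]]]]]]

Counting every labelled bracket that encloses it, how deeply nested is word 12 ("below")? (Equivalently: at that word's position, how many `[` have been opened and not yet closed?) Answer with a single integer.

9

The word sits inside P, which is inside PP, inside NP, inside PP, inside VP, inside S, inside SBAR, inside VP, inside S — 9 brackets in all.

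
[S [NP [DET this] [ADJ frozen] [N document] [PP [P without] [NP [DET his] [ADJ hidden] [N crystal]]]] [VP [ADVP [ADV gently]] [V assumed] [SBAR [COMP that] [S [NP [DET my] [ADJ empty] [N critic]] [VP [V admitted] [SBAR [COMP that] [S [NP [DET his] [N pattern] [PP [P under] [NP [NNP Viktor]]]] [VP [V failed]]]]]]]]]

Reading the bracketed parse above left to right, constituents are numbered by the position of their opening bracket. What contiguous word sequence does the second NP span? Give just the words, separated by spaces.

his hidden crystal

Opening `[NP` markers occur at word positions 1, 5, 11, 16, 19; the second of these opens the constituent [NP his hidden crystal].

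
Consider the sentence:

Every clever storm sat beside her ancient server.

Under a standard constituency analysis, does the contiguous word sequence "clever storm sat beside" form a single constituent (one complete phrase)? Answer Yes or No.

No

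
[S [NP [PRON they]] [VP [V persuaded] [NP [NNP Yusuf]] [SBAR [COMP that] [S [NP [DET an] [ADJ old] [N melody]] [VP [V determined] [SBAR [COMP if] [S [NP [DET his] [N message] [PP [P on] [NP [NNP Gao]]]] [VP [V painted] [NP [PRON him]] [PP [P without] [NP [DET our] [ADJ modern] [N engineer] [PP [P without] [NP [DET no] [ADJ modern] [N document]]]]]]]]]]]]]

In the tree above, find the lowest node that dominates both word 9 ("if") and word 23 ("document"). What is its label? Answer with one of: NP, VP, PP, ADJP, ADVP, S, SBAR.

Both words fall inside [SBAR if his message on Gao painted him without our modern engineer without no modern document] (words 9–23), and no smaller constituent contains them both. Label: SBAR.

SBAR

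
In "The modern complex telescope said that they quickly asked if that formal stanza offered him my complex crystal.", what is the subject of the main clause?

"the modern complex telescope" is the NP that combines with the VP headed by "said" to form the main clause — the subject.

the modern complex telescope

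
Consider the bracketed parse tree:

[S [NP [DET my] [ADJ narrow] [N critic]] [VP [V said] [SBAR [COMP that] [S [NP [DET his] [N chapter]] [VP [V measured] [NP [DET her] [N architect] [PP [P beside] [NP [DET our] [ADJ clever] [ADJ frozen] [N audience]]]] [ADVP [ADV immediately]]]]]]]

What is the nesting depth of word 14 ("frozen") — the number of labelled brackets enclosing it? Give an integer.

9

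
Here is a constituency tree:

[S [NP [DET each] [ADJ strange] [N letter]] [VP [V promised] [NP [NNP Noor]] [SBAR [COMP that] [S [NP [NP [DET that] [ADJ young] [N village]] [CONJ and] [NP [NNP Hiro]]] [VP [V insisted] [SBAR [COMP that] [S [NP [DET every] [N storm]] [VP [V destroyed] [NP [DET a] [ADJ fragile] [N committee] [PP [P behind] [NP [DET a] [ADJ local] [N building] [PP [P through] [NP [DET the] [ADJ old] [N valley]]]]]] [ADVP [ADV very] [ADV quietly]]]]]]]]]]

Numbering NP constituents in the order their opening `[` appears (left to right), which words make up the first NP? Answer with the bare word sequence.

The NP opening brackets appear, in order, over: "each strange letter"; "Noor"; "that young village and Hiro"; "that young village"; "Hiro"; "every storm"; "a fragile committee behind a local building through the old valley"; "a local building through the old valley"; "the old valley". The first one spans "each strange letter".

each strange letter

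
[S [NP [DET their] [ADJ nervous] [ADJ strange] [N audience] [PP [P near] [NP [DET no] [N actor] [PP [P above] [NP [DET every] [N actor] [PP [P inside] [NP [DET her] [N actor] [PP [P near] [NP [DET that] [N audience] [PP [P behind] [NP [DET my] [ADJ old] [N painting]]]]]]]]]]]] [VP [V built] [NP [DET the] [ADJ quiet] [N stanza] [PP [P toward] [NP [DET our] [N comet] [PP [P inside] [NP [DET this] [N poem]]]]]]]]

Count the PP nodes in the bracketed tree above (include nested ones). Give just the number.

7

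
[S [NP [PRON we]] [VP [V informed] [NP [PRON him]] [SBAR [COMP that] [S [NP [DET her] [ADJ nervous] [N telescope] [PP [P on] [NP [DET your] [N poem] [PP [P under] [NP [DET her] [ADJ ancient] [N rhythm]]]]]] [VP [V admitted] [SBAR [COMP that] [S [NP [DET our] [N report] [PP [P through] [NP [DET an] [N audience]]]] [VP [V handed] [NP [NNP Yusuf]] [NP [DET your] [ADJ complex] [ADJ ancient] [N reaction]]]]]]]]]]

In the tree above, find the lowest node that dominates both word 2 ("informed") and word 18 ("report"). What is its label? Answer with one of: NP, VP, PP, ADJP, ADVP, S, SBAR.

VP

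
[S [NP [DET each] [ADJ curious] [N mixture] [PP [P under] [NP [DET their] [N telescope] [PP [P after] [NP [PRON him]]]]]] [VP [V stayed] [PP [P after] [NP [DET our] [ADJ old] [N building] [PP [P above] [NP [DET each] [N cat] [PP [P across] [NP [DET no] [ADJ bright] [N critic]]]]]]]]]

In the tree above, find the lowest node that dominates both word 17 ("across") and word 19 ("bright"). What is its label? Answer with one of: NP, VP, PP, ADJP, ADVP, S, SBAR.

PP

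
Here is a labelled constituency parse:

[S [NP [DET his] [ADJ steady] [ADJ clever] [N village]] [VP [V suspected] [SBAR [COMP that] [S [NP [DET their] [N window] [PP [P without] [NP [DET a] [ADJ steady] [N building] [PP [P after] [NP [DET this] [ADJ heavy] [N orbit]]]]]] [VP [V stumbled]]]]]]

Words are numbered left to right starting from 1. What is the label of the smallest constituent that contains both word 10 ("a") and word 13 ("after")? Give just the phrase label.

Word 10 lies under S → VP → SBAR → S → NP → PP → NP → DET; word 13 lies under S → VP → SBAR → S → NP → PP → NP → PP → P. The lowest shared node is the NP.

NP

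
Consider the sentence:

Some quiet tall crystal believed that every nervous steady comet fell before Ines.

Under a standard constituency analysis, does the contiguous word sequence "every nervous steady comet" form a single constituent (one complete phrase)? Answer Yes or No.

"every nervous steady comet" is exactly the noun phrase [NP every nervous steady comet], a complete constituent.

Yes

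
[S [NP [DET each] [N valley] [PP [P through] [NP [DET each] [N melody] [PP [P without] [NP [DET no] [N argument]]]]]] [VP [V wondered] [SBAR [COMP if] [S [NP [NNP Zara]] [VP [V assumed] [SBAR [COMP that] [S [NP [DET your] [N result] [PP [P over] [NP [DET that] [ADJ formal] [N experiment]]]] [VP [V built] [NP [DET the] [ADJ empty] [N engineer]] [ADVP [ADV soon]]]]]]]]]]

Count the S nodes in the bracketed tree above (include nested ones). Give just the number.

3

Listing each S by its span: [S each valley through each melody without no argument wondered if Zara assumed that your result over that formal experiment built the empty engineer soon]; [S Zara assumed that your result over that formal experiment built the empty engineer soon]; [S your result over that formal experiment built the empty engineer soon] — that makes 3.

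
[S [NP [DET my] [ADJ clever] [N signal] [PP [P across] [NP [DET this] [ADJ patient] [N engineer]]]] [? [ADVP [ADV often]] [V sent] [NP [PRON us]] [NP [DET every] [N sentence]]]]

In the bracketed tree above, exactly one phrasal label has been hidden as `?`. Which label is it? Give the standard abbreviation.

VP

The `?` node immediately contains: ADVP, V 'sent', NP, NP. That is the internal structure of a verb phrase, so the label is VP.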